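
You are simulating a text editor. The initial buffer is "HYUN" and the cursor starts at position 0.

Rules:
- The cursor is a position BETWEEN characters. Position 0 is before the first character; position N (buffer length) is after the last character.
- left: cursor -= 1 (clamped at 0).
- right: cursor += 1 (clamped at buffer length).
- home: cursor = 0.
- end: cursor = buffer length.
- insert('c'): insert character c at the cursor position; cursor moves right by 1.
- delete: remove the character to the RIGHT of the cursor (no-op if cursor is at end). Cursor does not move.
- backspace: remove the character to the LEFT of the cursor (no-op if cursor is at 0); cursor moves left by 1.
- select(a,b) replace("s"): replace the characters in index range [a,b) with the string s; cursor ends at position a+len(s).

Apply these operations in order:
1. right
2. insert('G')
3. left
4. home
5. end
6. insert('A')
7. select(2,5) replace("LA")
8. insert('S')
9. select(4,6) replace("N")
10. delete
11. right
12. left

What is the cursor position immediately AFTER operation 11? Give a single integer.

Answer: 5

Derivation:
After op 1 (right): buf='HYUN' cursor=1
After op 2 (insert('G')): buf='HGYUN' cursor=2
After op 3 (left): buf='HGYUN' cursor=1
After op 4 (home): buf='HGYUN' cursor=0
After op 5 (end): buf='HGYUN' cursor=5
After op 6 (insert('A')): buf='HGYUNA' cursor=6
After op 7 (select(2,5) replace("LA")): buf='HGLAA' cursor=4
After op 8 (insert('S')): buf='HGLASA' cursor=5
After op 9 (select(4,6) replace("N")): buf='HGLAN' cursor=5
After op 10 (delete): buf='HGLAN' cursor=5
After op 11 (right): buf='HGLAN' cursor=5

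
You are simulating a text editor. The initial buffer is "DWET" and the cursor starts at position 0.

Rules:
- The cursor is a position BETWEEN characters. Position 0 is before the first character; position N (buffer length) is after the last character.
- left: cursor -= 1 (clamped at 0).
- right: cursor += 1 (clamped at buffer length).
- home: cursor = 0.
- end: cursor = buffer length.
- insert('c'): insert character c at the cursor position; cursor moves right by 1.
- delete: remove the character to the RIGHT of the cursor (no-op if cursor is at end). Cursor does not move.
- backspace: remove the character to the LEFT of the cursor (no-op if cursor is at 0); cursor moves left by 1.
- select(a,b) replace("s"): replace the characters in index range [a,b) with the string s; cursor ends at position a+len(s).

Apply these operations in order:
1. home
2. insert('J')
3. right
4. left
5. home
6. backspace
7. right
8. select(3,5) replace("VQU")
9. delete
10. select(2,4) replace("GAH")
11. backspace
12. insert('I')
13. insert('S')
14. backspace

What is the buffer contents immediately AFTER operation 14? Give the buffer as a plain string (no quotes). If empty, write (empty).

Answer: JDGAIQU

Derivation:
After op 1 (home): buf='DWET' cursor=0
After op 2 (insert('J')): buf='JDWET' cursor=1
After op 3 (right): buf='JDWET' cursor=2
After op 4 (left): buf='JDWET' cursor=1
After op 5 (home): buf='JDWET' cursor=0
After op 6 (backspace): buf='JDWET' cursor=0
After op 7 (right): buf='JDWET' cursor=1
After op 8 (select(3,5) replace("VQU")): buf='JDWVQU' cursor=6
After op 9 (delete): buf='JDWVQU' cursor=6
After op 10 (select(2,4) replace("GAH")): buf='JDGAHQU' cursor=5
After op 11 (backspace): buf='JDGAQU' cursor=4
After op 12 (insert('I')): buf='JDGAIQU' cursor=5
After op 13 (insert('S')): buf='JDGAISQU' cursor=6
After op 14 (backspace): buf='JDGAIQU' cursor=5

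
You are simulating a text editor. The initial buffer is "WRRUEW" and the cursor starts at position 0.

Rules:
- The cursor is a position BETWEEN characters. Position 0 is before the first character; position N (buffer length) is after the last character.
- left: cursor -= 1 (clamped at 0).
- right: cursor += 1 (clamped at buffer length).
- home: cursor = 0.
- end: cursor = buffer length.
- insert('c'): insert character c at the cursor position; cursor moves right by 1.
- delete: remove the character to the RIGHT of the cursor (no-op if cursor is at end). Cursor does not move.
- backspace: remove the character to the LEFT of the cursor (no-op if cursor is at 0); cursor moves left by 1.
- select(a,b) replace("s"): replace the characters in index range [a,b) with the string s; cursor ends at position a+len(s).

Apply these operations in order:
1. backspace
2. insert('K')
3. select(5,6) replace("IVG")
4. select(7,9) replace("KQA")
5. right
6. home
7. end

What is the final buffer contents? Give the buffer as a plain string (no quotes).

Answer: KWRRUIVKQA

Derivation:
After op 1 (backspace): buf='WRRUEW' cursor=0
After op 2 (insert('K')): buf='KWRRUEW' cursor=1
After op 3 (select(5,6) replace("IVG")): buf='KWRRUIVGW' cursor=8
After op 4 (select(7,9) replace("KQA")): buf='KWRRUIVKQA' cursor=10
After op 5 (right): buf='KWRRUIVKQA' cursor=10
After op 6 (home): buf='KWRRUIVKQA' cursor=0
After op 7 (end): buf='KWRRUIVKQA' cursor=10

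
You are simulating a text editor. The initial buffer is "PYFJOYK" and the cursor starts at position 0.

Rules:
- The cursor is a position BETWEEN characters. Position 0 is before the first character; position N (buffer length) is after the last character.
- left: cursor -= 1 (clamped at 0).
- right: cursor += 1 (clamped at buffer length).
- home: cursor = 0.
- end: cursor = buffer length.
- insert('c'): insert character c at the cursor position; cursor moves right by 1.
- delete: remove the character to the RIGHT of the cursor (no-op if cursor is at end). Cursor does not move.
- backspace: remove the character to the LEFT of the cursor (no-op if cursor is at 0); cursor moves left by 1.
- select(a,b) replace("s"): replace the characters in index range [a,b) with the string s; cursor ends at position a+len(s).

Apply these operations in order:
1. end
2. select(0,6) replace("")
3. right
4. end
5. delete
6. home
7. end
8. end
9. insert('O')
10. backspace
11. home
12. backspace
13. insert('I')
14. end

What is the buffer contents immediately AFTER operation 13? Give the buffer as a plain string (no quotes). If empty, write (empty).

After op 1 (end): buf='PYFJOYK' cursor=7
After op 2 (select(0,6) replace("")): buf='K' cursor=0
After op 3 (right): buf='K' cursor=1
After op 4 (end): buf='K' cursor=1
After op 5 (delete): buf='K' cursor=1
After op 6 (home): buf='K' cursor=0
After op 7 (end): buf='K' cursor=1
After op 8 (end): buf='K' cursor=1
After op 9 (insert('O')): buf='KO' cursor=2
After op 10 (backspace): buf='K' cursor=1
After op 11 (home): buf='K' cursor=0
After op 12 (backspace): buf='K' cursor=0
After op 13 (insert('I')): buf='IK' cursor=1

Answer: IK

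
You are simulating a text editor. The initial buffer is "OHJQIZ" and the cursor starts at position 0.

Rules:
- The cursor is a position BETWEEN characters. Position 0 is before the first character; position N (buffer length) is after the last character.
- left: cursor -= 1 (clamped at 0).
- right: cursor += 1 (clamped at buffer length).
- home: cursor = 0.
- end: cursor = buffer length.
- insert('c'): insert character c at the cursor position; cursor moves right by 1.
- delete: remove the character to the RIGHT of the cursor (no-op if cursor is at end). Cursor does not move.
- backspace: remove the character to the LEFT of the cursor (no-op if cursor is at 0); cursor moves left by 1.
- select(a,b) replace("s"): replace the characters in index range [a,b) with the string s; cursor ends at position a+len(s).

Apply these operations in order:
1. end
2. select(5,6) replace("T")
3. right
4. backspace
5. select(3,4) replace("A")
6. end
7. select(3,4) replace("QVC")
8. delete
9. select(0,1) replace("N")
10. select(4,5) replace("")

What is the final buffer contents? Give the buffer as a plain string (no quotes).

After op 1 (end): buf='OHJQIZ' cursor=6
After op 2 (select(5,6) replace("T")): buf='OHJQIT' cursor=6
After op 3 (right): buf='OHJQIT' cursor=6
After op 4 (backspace): buf='OHJQI' cursor=5
After op 5 (select(3,4) replace("A")): buf='OHJAI' cursor=4
After op 6 (end): buf='OHJAI' cursor=5
After op 7 (select(3,4) replace("QVC")): buf='OHJQVCI' cursor=6
After op 8 (delete): buf='OHJQVC' cursor=6
After op 9 (select(0,1) replace("N")): buf='NHJQVC' cursor=1
After op 10 (select(4,5) replace("")): buf='NHJQC' cursor=4

Answer: NHJQC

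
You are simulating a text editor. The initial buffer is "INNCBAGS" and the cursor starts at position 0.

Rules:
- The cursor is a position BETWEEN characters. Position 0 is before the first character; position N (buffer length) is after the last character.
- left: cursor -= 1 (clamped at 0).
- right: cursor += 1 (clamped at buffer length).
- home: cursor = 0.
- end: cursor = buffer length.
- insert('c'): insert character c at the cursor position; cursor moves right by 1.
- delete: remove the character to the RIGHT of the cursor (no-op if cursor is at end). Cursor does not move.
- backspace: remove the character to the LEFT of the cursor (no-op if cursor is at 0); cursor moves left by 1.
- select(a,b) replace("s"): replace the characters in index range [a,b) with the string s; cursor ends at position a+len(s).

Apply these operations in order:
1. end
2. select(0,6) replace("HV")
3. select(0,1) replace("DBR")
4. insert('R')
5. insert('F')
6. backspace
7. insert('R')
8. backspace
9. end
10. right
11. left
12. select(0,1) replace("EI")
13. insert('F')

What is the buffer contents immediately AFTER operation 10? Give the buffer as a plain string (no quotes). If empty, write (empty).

Answer: DBRRVGS

Derivation:
After op 1 (end): buf='INNCBAGS' cursor=8
After op 2 (select(0,6) replace("HV")): buf='HVGS' cursor=2
After op 3 (select(0,1) replace("DBR")): buf='DBRVGS' cursor=3
After op 4 (insert('R')): buf='DBRRVGS' cursor=4
After op 5 (insert('F')): buf='DBRRFVGS' cursor=5
After op 6 (backspace): buf='DBRRVGS' cursor=4
After op 7 (insert('R')): buf='DBRRRVGS' cursor=5
After op 8 (backspace): buf='DBRRVGS' cursor=4
After op 9 (end): buf='DBRRVGS' cursor=7
After op 10 (right): buf='DBRRVGS' cursor=7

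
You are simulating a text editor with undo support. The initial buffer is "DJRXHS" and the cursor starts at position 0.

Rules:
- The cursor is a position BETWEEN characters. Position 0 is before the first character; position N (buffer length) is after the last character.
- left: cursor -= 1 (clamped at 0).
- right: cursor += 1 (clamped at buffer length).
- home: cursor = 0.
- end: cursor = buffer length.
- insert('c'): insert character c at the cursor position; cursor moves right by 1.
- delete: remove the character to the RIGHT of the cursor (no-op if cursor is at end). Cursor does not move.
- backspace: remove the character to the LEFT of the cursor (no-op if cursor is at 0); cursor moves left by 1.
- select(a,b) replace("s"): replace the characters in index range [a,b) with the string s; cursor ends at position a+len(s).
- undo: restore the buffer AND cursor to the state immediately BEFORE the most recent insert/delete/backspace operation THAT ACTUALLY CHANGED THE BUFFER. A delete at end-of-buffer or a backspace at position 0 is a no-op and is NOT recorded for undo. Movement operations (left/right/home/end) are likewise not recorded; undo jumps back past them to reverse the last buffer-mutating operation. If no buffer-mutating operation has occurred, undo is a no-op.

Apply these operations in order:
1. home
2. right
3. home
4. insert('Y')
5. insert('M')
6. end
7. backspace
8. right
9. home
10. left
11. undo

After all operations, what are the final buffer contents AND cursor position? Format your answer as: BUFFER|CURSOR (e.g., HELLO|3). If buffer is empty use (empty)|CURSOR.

After op 1 (home): buf='DJRXHS' cursor=0
After op 2 (right): buf='DJRXHS' cursor=1
After op 3 (home): buf='DJRXHS' cursor=0
After op 4 (insert('Y')): buf='YDJRXHS' cursor=1
After op 5 (insert('M')): buf='YMDJRXHS' cursor=2
After op 6 (end): buf='YMDJRXHS' cursor=8
After op 7 (backspace): buf='YMDJRXH' cursor=7
After op 8 (right): buf='YMDJRXH' cursor=7
After op 9 (home): buf='YMDJRXH' cursor=0
After op 10 (left): buf='YMDJRXH' cursor=0
After op 11 (undo): buf='YMDJRXHS' cursor=8

Answer: YMDJRXHS|8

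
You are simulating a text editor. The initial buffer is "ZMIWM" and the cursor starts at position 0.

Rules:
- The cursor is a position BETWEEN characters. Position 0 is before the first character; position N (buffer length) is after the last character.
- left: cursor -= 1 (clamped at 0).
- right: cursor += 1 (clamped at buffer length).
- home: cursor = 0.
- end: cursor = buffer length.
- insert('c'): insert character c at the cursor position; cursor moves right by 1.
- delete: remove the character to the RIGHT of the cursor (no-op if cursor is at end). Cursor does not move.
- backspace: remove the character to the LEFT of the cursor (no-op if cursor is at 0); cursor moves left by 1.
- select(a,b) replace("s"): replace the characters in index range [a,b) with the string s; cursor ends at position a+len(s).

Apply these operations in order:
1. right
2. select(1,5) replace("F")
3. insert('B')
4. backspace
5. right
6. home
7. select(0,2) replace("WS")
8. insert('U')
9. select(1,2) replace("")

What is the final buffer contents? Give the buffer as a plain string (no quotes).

After op 1 (right): buf='ZMIWM' cursor=1
After op 2 (select(1,5) replace("F")): buf='ZF' cursor=2
After op 3 (insert('B')): buf='ZFB' cursor=3
After op 4 (backspace): buf='ZF' cursor=2
After op 5 (right): buf='ZF' cursor=2
After op 6 (home): buf='ZF' cursor=0
After op 7 (select(0,2) replace("WS")): buf='WS' cursor=2
After op 8 (insert('U')): buf='WSU' cursor=3
After op 9 (select(1,2) replace("")): buf='WU' cursor=1

Answer: WU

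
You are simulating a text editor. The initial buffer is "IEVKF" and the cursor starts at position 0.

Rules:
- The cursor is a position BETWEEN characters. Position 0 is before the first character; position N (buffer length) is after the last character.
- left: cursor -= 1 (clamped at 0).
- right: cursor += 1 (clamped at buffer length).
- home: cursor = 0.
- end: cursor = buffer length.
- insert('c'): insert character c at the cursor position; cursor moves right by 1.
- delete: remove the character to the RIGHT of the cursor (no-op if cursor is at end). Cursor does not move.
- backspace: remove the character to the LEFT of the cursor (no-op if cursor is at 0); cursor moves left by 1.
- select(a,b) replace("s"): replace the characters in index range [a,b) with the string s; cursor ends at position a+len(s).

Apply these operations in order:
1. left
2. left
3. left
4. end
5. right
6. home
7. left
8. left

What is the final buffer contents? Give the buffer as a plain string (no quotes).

After op 1 (left): buf='IEVKF' cursor=0
After op 2 (left): buf='IEVKF' cursor=0
After op 3 (left): buf='IEVKF' cursor=0
After op 4 (end): buf='IEVKF' cursor=5
After op 5 (right): buf='IEVKF' cursor=5
After op 6 (home): buf='IEVKF' cursor=0
After op 7 (left): buf='IEVKF' cursor=0
After op 8 (left): buf='IEVKF' cursor=0

Answer: IEVKF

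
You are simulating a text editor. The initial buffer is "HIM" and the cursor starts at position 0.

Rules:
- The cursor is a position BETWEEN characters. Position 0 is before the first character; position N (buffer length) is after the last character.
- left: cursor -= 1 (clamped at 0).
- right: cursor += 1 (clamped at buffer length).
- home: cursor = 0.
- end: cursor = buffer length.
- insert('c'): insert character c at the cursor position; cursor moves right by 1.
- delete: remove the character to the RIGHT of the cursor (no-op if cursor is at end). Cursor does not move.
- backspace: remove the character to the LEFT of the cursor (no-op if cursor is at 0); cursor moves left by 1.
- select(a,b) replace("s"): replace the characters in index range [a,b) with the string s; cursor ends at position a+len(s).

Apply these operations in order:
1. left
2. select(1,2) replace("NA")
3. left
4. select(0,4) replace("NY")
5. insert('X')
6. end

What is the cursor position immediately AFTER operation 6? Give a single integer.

After op 1 (left): buf='HIM' cursor=0
After op 2 (select(1,2) replace("NA")): buf='HNAM' cursor=3
After op 3 (left): buf='HNAM' cursor=2
After op 4 (select(0,4) replace("NY")): buf='NY' cursor=2
After op 5 (insert('X')): buf='NYX' cursor=3
After op 6 (end): buf='NYX' cursor=3

Answer: 3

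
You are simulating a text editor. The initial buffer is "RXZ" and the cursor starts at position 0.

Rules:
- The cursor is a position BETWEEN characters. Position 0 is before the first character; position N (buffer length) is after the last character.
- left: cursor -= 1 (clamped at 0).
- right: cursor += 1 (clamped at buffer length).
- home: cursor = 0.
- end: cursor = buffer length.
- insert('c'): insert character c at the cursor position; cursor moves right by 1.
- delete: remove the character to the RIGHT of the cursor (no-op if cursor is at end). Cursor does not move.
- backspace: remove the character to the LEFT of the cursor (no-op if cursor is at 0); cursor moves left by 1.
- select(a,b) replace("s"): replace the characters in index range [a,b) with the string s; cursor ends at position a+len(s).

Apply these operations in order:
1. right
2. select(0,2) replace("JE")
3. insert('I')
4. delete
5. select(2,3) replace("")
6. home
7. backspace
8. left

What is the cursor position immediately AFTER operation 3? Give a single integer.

Answer: 3

Derivation:
After op 1 (right): buf='RXZ' cursor=1
After op 2 (select(0,2) replace("JE")): buf='JEZ' cursor=2
After op 3 (insert('I')): buf='JEIZ' cursor=3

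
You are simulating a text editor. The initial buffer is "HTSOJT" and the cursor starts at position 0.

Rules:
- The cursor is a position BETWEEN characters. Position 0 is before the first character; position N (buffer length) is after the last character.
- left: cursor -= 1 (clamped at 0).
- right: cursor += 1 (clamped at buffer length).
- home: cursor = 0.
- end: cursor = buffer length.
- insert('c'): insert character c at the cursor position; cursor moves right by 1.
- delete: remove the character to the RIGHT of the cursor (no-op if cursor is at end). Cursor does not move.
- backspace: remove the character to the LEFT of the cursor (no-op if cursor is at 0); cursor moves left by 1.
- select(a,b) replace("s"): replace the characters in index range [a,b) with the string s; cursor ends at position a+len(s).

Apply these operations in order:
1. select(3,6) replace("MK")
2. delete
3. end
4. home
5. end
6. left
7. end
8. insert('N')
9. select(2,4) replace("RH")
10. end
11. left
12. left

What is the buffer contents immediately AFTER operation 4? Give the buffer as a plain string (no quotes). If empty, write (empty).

After op 1 (select(3,6) replace("MK")): buf='HTSMK' cursor=5
After op 2 (delete): buf='HTSMK' cursor=5
After op 3 (end): buf='HTSMK' cursor=5
After op 4 (home): buf='HTSMK' cursor=0

Answer: HTSMK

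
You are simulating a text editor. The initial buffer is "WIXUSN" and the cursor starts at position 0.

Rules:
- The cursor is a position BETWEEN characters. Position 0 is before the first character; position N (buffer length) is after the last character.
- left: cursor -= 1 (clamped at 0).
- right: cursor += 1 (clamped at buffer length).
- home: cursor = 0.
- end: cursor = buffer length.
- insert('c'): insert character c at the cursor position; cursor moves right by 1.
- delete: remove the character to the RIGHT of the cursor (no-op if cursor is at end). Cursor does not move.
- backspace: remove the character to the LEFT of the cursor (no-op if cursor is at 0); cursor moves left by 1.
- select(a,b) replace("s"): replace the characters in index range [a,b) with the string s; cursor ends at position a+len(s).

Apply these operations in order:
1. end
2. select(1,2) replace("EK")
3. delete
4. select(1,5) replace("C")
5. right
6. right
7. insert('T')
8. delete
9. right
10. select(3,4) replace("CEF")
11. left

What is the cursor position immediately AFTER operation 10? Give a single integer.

After op 1 (end): buf='WIXUSN' cursor=6
After op 2 (select(1,2) replace("EK")): buf='WEKXUSN' cursor=3
After op 3 (delete): buf='WEKUSN' cursor=3
After op 4 (select(1,5) replace("C")): buf='WCN' cursor=2
After op 5 (right): buf='WCN' cursor=3
After op 6 (right): buf='WCN' cursor=3
After op 7 (insert('T')): buf='WCNT' cursor=4
After op 8 (delete): buf='WCNT' cursor=4
After op 9 (right): buf='WCNT' cursor=4
After op 10 (select(3,4) replace("CEF")): buf='WCNCEF' cursor=6

Answer: 6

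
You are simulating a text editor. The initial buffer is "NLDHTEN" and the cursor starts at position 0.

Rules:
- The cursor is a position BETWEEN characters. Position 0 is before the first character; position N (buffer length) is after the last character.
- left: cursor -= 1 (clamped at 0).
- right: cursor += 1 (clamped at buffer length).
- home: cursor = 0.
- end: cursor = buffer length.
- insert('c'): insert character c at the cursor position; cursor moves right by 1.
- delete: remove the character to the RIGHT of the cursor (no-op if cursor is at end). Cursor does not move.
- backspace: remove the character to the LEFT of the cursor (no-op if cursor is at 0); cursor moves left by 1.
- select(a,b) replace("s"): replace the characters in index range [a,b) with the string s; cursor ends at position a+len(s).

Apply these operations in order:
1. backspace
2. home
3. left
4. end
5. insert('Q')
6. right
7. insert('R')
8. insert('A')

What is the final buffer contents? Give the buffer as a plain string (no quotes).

After op 1 (backspace): buf='NLDHTEN' cursor=0
After op 2 (home): buf='NLDHTEN' cursor=0
After op 3 (left): buf='NLDHTEN' cursor=0
After op 4 (end): buf='NLDHTEN' cursor=7
After op 5 (insert('Q')): buf='NLDHTENQ' cursor=8
After op 6 (right): buf='NLDHTENQ' cursor=8
After op 7 (insert('R')): buf='NLDHTENQR' cursor=9
After op 8 (insert('A')): buf='NLDHTENQRA' cursor=10

Answer: NLDHTENQRA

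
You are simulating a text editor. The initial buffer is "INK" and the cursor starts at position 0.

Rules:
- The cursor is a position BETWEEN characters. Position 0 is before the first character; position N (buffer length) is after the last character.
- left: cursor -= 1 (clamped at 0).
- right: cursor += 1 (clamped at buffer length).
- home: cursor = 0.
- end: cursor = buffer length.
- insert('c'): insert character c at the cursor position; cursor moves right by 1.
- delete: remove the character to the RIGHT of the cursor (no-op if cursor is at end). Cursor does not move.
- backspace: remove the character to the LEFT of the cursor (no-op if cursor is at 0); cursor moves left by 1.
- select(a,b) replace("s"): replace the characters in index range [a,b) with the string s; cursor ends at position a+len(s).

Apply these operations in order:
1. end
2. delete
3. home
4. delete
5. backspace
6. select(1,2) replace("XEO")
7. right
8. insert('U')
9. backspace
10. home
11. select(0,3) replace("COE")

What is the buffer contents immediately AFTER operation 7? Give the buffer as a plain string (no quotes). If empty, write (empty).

After op 1 (end): buf='INK' cursor=3
After op 2 (delete): buf='INK' cursor=3
After op 3 (home): buf='INK' cursor=0
After op 4 (delete): buf='NK' cursor=0
After op 5 (backspace): buf='NK' cursor=0
After op 6 (select(1,2) replace("XEO")): buf='NXEO' cursor=4
After op 7 (right): buf='NXEO' cursor=4

Answer: NXEO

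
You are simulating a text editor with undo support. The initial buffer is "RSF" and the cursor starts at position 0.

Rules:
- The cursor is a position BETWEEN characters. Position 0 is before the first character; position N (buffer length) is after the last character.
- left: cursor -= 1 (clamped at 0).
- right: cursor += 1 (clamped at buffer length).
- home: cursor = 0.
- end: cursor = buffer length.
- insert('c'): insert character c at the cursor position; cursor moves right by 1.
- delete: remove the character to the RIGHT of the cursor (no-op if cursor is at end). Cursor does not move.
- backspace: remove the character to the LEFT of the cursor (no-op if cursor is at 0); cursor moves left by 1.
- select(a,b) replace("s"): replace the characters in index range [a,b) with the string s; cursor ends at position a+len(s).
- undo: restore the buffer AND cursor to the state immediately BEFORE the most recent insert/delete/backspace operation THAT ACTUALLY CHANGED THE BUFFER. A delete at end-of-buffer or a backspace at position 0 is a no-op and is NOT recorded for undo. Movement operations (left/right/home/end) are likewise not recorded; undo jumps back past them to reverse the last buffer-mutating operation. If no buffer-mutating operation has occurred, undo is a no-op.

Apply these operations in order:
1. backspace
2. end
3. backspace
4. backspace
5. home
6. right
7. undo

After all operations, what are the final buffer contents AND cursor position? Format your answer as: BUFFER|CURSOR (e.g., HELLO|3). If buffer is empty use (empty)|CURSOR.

After op 1 (backspace): buf='RSF' cursor=0
After op 2 (end): buf='RSF' cursor=3
After op 3 (backspace): buf='RS' cursor=2
After op 4 (backspace): buf='R' cursor=1
After op 5 (home): buf='R' cursor=0
After op 6 (right): buf='R' cursor=1
After op 7 (undo): buf='RS' cursor=2

Answer: RS|2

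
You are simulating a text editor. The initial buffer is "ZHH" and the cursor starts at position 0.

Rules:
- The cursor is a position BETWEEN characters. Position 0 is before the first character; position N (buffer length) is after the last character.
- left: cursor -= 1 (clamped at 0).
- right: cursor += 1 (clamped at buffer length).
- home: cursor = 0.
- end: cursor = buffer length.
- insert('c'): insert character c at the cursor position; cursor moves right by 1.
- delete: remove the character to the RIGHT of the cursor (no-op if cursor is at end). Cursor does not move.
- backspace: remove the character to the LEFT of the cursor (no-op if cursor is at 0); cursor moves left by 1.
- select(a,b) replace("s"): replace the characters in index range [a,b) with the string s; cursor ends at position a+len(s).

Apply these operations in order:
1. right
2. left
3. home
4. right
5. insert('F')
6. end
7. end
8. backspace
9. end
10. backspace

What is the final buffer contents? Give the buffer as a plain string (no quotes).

Answer: ZF

Derivation:
After op 1 (right): buf='ZHH' cursor=1
After op 2 (left): buf='ZHH' cursor=0
After op 3 (home): buf='ZHH' cursor=0
After op 4 (right): buf='ZHH' cursor=1
After op 5 (insert('F')): buf='ZFHH' cursor=2
After op 6 (end): buf='ZFHH' cursor=4
After op 7 (end): buf='ZFHH' cursor=4
After op 8 (backspace): buf='ZFH' cursor=3
After op 9 (end): buf='ZFH' cursor=3
After op 10 (backspace): buf='ZF' cursor=2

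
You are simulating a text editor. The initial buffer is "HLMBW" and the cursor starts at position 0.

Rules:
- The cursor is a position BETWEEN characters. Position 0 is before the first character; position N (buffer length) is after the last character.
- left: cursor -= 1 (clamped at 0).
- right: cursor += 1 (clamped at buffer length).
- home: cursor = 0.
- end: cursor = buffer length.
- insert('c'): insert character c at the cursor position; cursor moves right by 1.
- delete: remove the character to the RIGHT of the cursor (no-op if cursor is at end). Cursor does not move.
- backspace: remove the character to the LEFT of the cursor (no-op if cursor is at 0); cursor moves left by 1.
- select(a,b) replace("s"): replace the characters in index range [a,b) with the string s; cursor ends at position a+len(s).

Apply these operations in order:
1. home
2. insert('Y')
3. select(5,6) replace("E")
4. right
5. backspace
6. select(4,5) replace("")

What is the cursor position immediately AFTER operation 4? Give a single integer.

After op 1 (home): buf='HLMBW' cursor=0
After op 2 (insert('Y')): buf='YHLMBW' cursor=1
After op 3 (select(5,6) replace("E")): buf='YHLMBE' cursor=6
After op 4 (right): buf='YHLMBE' cursor=6

Answer: 6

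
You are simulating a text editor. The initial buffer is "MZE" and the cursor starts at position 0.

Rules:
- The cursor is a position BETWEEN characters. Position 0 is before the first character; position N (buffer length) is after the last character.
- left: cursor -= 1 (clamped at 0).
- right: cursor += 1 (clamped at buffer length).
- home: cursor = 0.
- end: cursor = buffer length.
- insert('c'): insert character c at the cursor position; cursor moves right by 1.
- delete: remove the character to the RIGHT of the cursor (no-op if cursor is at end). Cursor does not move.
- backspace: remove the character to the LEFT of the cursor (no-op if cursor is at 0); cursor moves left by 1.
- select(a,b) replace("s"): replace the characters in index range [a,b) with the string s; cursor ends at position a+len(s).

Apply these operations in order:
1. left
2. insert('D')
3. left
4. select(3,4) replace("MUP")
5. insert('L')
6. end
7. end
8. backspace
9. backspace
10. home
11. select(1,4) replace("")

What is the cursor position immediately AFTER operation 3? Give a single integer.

After op 1 (left): buf='MZE' cursor=0
After op 2 (insert('D')): buf='DMZE' cursor=1
After op 3 (left): buf='DMZE' cursor=0

Answer: 0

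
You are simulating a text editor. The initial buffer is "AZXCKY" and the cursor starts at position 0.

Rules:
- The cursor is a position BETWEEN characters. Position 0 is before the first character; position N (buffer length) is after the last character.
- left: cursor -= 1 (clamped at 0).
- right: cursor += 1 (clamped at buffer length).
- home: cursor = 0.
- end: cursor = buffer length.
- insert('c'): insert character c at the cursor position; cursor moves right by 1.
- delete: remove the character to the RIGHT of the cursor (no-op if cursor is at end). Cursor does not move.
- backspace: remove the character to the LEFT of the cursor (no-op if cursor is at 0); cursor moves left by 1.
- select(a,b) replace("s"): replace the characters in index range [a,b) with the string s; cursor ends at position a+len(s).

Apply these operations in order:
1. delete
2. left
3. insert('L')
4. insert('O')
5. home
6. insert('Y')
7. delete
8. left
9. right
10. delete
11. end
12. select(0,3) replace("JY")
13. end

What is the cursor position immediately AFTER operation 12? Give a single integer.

After op 1 (delete): buf='ZXCKY' cursor=0
After op 2 (left): buf='ZXCKY' cursor=0
After op 3 (insert('L')): buf='LZXCKY' cursor=1
After op 4 (insert('O')): buf='LOZXCKY' cursor=2
After op 5 (home): buf='LOZXCKY' cursor=0
After op 6 (insert('Y')): buf='YLOZXCKY' cursor=1
After op 7 (delete): buf='YOZXCKY' cursor=1
After op 8 (left): buf='YOZXCKY' cursor=0
After op 9 (right): buf='YOZXCKY' cursor=1
After op 10 (delete): buf='YZXCKY' cursor=1
After op 11 (end): buf='YZXCKY' cursor=6
After op 12 (select(0,3) replace("JY")): buf='JYCKY' cursor=2

Answer: 2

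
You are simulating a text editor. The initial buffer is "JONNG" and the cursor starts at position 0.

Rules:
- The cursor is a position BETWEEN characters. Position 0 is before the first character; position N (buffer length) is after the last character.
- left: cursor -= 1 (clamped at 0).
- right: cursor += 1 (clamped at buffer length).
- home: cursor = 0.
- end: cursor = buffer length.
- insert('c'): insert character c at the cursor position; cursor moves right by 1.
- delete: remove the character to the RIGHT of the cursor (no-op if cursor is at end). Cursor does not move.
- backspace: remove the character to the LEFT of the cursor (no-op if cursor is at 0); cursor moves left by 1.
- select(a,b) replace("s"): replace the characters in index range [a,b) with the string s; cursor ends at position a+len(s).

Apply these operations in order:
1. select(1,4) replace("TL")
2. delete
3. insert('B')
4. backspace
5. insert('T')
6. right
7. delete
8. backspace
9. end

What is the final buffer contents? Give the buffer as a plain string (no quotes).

Answer: JTL

Derivation:
After op 1 (select(1,4) replace("TL")): buf='JTLG' cursor=3
After op 2 (delete): buf='JTL' cursor=3
After op 3 (insert('B')): buf='JTLB' cursor=4
After op 4 (backspace): buf='JTL' cursor=3
After op 5 (insert('T')): buf='JTLT' cursor=4
After op 6 (right): buf='JTLT' cursor=4
After op 7 (delete): buf='JTLT' cursor=4
After op 8 (backspace): buf='JTL' cursor=3
After op 9 (end): buf='JTL' cursor=3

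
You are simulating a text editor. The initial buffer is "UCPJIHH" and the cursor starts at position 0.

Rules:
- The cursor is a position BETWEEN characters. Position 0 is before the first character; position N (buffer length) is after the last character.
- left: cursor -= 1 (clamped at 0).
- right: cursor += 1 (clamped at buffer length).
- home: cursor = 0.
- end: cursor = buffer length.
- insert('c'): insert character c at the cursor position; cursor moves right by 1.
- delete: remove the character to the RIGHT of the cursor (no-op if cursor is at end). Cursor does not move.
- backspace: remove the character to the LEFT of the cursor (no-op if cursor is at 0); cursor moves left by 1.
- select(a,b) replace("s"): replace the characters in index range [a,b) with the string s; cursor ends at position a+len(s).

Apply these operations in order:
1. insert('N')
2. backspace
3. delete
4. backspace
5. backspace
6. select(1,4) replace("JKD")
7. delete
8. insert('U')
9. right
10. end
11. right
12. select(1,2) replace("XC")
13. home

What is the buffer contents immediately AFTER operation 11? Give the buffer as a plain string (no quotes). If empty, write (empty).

After op 1 (insert('N')): buf='NUCPJIHH' cursor=1
After op 2 (backspace): buf='UCPJIHH' cursor=0
After op 3 (delete): buf='CPJIHH' cursor=0
After op 4 (backspace): buf='CPJIHH' cursor=0
After op 5 (backspace): buf='CPJIHH' cursor=0
After op 6 (select(1,4) replace("JKD")): buf='CJKDHH' cursor=4
After op 7 (delete): buf='CJKDH' cursor=4
After op 8 (insert('U')): buf='CJKDUH' cursor=5
After op 9 (right): buf='CJKDUH' cursor=6
After op 10 (end): buf='CJKDUH' cursor=6
After op 11 (right): buf='CJKDUH' cursor=6

Answer: CJKDUH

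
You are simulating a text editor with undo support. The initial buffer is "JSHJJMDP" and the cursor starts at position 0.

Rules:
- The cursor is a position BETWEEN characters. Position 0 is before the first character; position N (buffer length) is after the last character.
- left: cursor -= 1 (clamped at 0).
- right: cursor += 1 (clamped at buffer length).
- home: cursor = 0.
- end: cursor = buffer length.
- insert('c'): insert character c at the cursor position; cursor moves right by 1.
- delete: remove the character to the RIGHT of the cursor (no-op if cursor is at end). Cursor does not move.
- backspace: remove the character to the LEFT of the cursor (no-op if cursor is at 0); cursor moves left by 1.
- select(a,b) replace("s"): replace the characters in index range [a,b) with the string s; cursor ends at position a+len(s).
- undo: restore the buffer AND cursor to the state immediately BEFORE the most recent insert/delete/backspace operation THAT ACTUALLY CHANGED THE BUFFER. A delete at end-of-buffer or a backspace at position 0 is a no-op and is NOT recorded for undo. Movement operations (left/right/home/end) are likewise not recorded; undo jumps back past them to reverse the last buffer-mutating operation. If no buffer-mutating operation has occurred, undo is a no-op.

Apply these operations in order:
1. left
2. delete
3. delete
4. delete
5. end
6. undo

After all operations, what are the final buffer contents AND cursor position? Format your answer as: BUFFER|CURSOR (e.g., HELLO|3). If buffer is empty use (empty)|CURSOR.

After op 1 (left): buf='JSHJJMDP' cursor=0
After op 2 (delete): buf='SHJJMDP' cursor=0
After op 3 (delete): buf='HJJMDP' cursor=0
After op 4 (delete): buf='JJMDP' cursor=0
After op 5 (end): buf='JJMDP' cursor=5
After op 6 (undo): buf='HJJMDP' cursor=0

Answer: HJJMDP|0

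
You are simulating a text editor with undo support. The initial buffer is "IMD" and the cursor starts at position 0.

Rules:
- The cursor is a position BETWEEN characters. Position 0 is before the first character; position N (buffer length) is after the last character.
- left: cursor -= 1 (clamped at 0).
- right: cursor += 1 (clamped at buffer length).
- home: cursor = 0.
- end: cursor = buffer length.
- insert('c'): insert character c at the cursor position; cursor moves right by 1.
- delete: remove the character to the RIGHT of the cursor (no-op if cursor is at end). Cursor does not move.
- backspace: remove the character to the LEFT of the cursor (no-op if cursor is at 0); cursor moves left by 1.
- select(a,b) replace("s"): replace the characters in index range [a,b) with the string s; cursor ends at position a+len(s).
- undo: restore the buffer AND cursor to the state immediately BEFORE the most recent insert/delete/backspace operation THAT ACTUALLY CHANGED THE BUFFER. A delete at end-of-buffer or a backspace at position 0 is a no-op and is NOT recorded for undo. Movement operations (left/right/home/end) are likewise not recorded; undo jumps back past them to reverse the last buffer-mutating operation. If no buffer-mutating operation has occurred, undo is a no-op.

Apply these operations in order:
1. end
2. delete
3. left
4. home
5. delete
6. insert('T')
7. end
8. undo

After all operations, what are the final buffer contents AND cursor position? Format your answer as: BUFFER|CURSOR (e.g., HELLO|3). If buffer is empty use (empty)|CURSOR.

After op 1 (end): buf='IMD' cursor=3
After op 2 (delete): buf='IMD' cursor=3
After op 3 (left): buf='IMD' cursor=2
After op 4 (home): buf='IMD' cursor=0
After op 5 (delete): buf='MD' cursor=0
After op 6 (insert('T')): buf='TMD' cursor=1
After op 7 (end): buf='TMD' cursor=3
After op 8 (undo): buf='MD' cursor=0

Answer: MD|0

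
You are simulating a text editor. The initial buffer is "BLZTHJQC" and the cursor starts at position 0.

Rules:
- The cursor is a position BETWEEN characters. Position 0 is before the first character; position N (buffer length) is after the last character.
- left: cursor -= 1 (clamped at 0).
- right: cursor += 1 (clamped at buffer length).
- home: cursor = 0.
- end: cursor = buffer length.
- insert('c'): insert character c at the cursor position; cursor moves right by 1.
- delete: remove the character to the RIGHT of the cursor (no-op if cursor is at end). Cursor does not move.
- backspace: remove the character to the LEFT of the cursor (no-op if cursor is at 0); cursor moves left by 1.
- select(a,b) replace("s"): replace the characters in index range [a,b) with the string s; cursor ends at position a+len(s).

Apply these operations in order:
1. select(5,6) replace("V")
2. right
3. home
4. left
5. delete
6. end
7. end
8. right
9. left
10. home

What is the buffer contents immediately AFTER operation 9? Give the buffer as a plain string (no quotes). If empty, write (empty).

Answer: LZTHVQC

Derivation:
After op 1 (select(5,6) replace("V")): buf='BLZTHVQC' cursor=6
After op 2 (right): buf='BLZTHVQC' cursor=7
After op 3 (home): buf='BLZTHVQC' cursor=0
After op 4 (left): buf='BLZTHVQC' cursor=0
After op 5 (delete): buf='LZTHVQC' cursor=0
After op 6 (end): buf='LZTHVQC' cursor=7
After op 7 (end): buf='LZTHVQC' cursor=7
After op 8 (right): buf='LZTHVQC' cursor=7
After op 9 (left): buf='LZTHVQC' cursor=6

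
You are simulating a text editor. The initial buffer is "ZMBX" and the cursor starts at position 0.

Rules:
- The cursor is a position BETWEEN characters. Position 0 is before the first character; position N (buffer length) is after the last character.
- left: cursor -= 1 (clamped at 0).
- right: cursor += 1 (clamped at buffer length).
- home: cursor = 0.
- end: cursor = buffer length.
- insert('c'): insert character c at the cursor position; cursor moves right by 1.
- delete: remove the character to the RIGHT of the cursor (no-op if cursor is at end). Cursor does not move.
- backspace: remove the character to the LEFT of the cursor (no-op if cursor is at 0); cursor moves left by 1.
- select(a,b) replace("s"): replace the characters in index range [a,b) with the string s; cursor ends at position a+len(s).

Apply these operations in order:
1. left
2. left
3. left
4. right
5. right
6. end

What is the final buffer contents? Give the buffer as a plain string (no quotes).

Answer: ZMBX

Derivation:
After op 1 (left): buf='ZMBX' cursor=0
After op 2 (left): buf='ZMBX' cursor=0
After op 3 (left): buf='ZMBX' cursor=0
After op 4 (right): buf='ZMBX' cursor=1
After op 5 (right): buf='ZMBX' cursor=2
After op 6 (end): buf='ZMBX' cursor=4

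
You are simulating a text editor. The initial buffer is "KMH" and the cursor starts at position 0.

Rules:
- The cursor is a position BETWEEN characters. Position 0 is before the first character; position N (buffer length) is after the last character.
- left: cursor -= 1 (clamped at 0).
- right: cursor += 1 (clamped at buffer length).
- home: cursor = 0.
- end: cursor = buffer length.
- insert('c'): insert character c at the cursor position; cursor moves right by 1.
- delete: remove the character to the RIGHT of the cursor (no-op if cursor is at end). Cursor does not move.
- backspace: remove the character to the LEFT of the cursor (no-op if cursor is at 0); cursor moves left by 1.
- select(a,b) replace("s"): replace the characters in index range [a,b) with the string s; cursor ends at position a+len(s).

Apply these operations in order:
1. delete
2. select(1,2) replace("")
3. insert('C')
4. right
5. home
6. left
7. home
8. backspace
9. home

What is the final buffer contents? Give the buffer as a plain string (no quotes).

After op 1 (delete): buf='MH' cursor=0
After op 2 (select(1,2) replace("")): buf='M' cursor=1
After op 3 (insert('C')): buf='MC' cursor=2
After op 4 (right): buf='MC' cursor=2
After op 5 (home): buf='MC' cursor=0
After op 6 (left): buf='MC' cursor=0
After op 7 (home): buf='MC' cursor=0
After op 8 (backspace): buf='MC' cursor=0
After op 9 (home): buf='MC' cursor=0

Answer: MC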